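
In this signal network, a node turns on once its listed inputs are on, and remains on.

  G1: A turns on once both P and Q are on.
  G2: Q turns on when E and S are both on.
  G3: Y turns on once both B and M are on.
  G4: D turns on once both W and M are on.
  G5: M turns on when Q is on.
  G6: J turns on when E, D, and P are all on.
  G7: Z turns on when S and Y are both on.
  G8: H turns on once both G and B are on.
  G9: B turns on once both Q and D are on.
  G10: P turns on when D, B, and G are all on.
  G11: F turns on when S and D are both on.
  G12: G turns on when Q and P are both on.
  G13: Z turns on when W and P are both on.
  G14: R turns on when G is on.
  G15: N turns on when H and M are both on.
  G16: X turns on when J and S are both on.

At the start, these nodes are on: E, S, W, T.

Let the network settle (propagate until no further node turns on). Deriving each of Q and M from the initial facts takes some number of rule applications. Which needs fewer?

Q: E and S are on, so Q turns on (G2). [1 rule application]
M: E and S are on, so Q turns on (G2). Q is on, so M turns on (G5). [2 rule applications]
Q needs fewer.

Q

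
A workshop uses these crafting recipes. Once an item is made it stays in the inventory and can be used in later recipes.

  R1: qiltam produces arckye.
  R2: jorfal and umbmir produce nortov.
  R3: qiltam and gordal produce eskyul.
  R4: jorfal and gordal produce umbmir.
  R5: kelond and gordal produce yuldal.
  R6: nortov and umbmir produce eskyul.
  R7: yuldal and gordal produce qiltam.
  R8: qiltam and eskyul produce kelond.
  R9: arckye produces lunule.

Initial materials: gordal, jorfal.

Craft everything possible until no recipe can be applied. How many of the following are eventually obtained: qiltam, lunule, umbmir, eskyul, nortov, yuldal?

3

Using R4, jorfal and gordal make umbmir.
jorfal and umbmir → nortov (R2).
nortov and umbmir → eskyul (R6).
qiltam would need yuldal and gordal (R7), but yuldal is never obtained.
lunule would need arckye (R9), but arckye is never obtained.
umbmir: reached.
eskyul: reached.
nortov: reached.
yuldal would need kelond and gordal (R5), but kelond is never obtained.
Reached: umbmir, eskyul, and nortov — 3 of the 6.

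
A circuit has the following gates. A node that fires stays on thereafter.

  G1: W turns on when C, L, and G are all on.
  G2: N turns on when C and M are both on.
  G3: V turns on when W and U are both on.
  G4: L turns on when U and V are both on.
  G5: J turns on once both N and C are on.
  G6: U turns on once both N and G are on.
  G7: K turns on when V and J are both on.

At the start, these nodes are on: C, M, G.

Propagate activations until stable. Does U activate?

Yes

G2: C and M on → N on.
N and G are on, so U turns on (G6).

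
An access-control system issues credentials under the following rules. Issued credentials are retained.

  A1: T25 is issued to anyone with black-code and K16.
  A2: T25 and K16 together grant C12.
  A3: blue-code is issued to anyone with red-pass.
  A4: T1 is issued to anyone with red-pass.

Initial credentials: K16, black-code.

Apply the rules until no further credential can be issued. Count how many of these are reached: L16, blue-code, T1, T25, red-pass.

1

Holding black-code and K16 grants T25 (A1).
No rule produces L16, and it is not given.
blue-code would need red-pass (A3), but red-pass is never granted.
T1 would need red-pass (A4), but red-pass is never granted.
T25: reached.
No rule produces red-pass, and it is not given.
Reached: T25 — 1 of the 5.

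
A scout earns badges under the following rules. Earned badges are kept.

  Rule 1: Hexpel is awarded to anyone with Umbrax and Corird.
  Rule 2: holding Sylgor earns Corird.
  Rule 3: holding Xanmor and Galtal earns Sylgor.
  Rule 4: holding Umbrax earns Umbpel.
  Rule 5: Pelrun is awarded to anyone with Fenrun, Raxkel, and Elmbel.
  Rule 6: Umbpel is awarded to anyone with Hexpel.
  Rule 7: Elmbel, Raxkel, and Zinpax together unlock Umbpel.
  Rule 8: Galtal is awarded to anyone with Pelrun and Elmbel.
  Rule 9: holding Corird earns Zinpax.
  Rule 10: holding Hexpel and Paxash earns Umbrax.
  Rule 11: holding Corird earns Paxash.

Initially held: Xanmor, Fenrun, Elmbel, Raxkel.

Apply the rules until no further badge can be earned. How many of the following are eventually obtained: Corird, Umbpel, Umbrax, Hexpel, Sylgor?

With Fenrun, Raxkel, and Elmbel, Pelrun is earned (Rule 5).
With Pelrun and Elmbel, Galtal is earned (Rule 8).
With Xanmor and Galtal, Sylgor is earned (Rule 3).
With Sylgor, Corird is earned (Rule 2).
With Corird, Zinpax is earned (Rule 9).
With Elmbel, Raxkel, and Zinpax, Umbpel is earned (Rule 7).
Corird: reached.
Umbpel: reached.
Umbrax would need Hexpel and Paxash (Rule 10), but Hexpel is never earned.
Hexpel would need Umbrax and Corird (Rule 1), but Umbrax is never earned.
Sylgor: reached.
Reached: Corird, Umbpel, and Sylgor — 3 of the 5.

3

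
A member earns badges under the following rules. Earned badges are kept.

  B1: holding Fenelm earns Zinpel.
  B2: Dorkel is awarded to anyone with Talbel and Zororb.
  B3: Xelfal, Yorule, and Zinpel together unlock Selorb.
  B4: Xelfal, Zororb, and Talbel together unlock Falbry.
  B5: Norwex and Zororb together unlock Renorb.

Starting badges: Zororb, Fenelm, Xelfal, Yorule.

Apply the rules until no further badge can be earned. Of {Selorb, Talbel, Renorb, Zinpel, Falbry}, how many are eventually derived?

2

With Fenelm, Zinpel is earned (B1).
With Xelfal, Yorule, and Zinpel, Selorb is earned (B3).
Selorb: reached.
No rule produces Talbel, and it is not given.
Renorb would need Norwex and Zororb (B5), but Norwex is never earned.
Zinpel: reached.
Falbry would need Xelfal, Zororb, and Talbel (B4), but Talbel is never earned.
Reached: Selorb and Zinpel — 2 of the 5.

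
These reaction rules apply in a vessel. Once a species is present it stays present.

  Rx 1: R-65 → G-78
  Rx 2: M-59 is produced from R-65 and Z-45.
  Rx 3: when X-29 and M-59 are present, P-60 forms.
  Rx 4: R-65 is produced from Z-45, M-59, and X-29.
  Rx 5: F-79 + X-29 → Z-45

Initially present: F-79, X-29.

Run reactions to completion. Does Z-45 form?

F-79 and X-29 present → Z-45 forms (Rx 5).

Yes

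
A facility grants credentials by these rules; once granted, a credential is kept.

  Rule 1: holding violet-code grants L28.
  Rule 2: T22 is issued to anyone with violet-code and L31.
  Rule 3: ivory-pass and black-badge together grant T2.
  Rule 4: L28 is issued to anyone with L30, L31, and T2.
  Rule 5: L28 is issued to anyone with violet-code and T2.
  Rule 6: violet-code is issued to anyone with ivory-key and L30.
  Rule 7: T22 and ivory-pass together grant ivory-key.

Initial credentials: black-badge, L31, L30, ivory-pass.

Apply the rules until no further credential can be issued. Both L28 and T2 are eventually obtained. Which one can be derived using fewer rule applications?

T2: Holding ivory-pass and black-badge grants T2 (Rule 3). [1 rule application]
L28: Holding ivory-pass and black-badge grants T2 (Rule 3). Holding L30, L31, and T2 grants L28 (Rule 4). [2 rule applications]
T2 needs fewer.

T2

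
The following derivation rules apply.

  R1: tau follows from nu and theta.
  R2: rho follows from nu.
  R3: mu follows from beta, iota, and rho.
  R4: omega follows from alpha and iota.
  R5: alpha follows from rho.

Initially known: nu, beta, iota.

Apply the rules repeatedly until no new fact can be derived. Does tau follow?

tau would need nu and theta (R1), but theta is never established.

No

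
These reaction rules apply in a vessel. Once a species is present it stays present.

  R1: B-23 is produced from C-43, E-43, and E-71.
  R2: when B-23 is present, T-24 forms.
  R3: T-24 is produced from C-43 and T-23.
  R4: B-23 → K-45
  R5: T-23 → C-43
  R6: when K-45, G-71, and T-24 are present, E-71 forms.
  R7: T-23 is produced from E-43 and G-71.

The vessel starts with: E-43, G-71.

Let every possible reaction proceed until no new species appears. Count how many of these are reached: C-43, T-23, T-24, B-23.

E-43 and G-71 present → T-23 forms (R7).
T-23 present → C-43 forms (R5).
C-43 and T-23 present → T-24 forms (R3).
C-43: reached.
T-23: reached.
T-24: reached.
B-23 would need C-43, E-43, and E-71 (R1), but E-71 never forms.
Reached: C-43, T-23, and T-24 — 3 of the 4.

3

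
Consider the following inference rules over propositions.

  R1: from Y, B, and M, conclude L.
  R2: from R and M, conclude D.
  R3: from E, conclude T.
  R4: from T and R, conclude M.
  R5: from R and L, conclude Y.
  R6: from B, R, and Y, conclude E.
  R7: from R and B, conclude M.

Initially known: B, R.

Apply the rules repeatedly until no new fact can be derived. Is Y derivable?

No

Y would need R and L (R5), but L is never established.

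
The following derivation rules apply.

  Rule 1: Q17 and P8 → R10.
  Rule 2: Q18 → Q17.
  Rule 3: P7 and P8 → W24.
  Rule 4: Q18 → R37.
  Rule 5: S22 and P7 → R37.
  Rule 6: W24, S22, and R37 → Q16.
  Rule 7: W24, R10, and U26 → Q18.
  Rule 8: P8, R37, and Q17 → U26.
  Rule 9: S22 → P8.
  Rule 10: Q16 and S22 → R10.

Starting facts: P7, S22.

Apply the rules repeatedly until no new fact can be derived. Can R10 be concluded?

Yes

From S22 and P7, Rule 5 gives R37.
From S22, Rule 9 gives P8.
P7 and P8 hold, so W24 follows (Rule 3).
From W24, S22, and R37, Rule 6 gives Q16.
From Q16 and S22, Rule 10 gives R10.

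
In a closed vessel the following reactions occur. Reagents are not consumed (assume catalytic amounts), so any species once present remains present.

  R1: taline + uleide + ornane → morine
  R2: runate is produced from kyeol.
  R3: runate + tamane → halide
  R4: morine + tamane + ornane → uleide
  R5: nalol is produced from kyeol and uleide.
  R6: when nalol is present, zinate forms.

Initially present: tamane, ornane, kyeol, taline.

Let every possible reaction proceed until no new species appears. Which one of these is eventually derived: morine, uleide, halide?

halide

kyeol present → runate forms (R2).
runate and tamane present → halide forms (R3).
uleide would need morine, tamane, and ornane (R4), but morine never forms. morine would need taline, uleide, and ornane (R1), but uleide never forms.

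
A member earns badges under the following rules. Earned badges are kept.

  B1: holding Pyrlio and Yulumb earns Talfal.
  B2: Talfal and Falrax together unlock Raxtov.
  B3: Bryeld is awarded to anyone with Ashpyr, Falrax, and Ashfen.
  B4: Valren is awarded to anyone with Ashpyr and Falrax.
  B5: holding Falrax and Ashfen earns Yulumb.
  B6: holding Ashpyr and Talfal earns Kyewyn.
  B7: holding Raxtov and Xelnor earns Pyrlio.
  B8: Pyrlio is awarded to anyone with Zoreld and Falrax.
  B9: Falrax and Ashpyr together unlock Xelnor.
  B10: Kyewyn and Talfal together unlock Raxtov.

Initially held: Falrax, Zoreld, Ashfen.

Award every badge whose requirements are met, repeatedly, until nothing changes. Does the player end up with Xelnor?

No

Xelnor would need Falrax and Ashpyr (B9), but Ashpyr is never earned.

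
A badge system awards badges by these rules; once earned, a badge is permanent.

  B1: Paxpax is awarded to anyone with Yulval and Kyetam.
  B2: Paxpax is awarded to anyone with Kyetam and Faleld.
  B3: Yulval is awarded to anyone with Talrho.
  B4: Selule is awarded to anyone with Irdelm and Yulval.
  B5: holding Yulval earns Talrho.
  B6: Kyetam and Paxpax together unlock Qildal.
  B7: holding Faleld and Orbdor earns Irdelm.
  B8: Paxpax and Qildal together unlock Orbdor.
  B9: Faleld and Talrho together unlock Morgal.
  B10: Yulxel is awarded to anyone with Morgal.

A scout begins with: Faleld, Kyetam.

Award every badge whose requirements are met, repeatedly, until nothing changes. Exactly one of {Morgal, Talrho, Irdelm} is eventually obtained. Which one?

Irdelm

With Kyetam and Faleld, Paxpax is earned (B2).
With Kyetam and Paxpax, Qildal is earned (B6).
With Paxpax and Qildal, Orbdor is earned (B8).
With Faleld and Orbdor, Irdelm is earned (B7).
Talrho would need Yulval (B5), but Yulval is never earned. Morgal would need Faleld and Talrho (B9), but Talrho is never earned.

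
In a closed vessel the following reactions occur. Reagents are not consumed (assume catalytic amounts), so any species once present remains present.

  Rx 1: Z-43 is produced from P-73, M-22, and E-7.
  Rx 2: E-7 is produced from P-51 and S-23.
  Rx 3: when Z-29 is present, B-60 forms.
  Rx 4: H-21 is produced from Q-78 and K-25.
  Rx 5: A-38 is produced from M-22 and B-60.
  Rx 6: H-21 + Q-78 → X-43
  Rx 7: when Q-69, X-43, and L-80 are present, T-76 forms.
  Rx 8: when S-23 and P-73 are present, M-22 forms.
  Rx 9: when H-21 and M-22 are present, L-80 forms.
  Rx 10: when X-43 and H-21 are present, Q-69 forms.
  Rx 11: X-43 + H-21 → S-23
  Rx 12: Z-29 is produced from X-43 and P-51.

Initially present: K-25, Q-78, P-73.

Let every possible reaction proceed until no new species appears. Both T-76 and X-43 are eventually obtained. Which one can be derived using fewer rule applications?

X-43

X-43: Q-78 and K-25 present → H-21 forms (Rx 4). H-21 and Q-78 present → X-43 forms (Rx 6). [2 rule applications]
T-76: Q-78 and K-25 present → H-21 forms (Rx 4). H-21 and Q-78 present → X-43 forms (Rx 6). X-43 and H-21 present → S-23 forms (Rx 11). X-43 and H-21 present → Q-69 forms (Rx 10). S-23 and P-73 present → M-22 forms (Rx 8). H-21 and M-22 present → L-80 forms (Rx 9). Q-69, X-43, and L-80 present → T-76 forms (Rx 7). [7 rule applications]
X-43 needs fewer.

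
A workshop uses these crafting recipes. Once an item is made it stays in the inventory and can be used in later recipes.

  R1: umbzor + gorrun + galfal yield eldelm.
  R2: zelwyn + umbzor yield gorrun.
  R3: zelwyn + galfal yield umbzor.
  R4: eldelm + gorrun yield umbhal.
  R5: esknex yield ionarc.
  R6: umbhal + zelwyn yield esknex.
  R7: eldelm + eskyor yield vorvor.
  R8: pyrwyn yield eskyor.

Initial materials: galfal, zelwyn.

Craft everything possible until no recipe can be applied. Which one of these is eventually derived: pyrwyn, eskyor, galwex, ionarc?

Using R3, zelwyn and galfal make umbzor.
Using R2, zelwyn and umbzor make gorrun.
Using R1, umbzor, gorrun, and galfal make eldelm.
eldelm + gorrun → umbhal (R4).
Using R6, umbhal and zelwyn make esknex.
Using R5, esknex makes ionarc.
No rule produces pyrwyn, and it is not given. No rule produces galwex, and it is not given. eskyor would need pyrwyn (R8), but pyrwyn is never obtained.

ionarc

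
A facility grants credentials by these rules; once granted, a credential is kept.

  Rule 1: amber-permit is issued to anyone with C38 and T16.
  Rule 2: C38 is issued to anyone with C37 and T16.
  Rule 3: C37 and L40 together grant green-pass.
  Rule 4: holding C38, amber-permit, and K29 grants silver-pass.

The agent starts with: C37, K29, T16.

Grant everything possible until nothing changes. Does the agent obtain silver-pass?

Holding C37 and T16 grants C38 (Rule 2).
Holding C38 and T16 grants amber-permit (Rule 1).
Holding C38, amber-permit, and K29 grants silver-pass (Rule 4).

Yes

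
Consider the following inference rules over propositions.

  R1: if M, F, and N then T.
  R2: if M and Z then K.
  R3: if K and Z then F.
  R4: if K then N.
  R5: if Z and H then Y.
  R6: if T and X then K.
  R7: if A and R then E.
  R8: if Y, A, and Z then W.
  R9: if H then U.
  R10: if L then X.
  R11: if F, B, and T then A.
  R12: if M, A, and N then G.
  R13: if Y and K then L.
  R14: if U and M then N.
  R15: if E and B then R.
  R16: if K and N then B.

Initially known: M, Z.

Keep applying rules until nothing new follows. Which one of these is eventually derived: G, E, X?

G

M and Z hold, so K follows (R2).
K and Z hold, so F follows (R3).
K holds, so N follows (R4).
From M, F, and N, R1 gives T.
K and N hold, so B follows (R16).
From F, B, and T, R11 gives A.
M, A, and N hold, so G follows (R12).
X would need L (R10), but L is never established. E would need A and R (R7), but R is never established.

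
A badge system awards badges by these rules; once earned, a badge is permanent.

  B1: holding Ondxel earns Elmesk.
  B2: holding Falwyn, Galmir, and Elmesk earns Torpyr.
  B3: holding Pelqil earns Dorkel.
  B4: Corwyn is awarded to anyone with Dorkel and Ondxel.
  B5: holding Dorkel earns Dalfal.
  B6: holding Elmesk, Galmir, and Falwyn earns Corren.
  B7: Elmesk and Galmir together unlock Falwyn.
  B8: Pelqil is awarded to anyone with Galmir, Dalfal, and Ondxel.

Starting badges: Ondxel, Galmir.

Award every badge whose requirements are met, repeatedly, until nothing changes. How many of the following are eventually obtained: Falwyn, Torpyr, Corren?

3

With Ondxel, Elmesk is earned (B1).
With Elmesk and Galmir, Falwyn is earned (B7).
With Elmesk, Galmir, and Falwyn, Corren is earned (B6).
With Falwyn, Galmir, and Elmesk, Torpyr is earned (B2).
Falwyn: reached.
Torpyr: reached.
Corren: reached.
All 3 are reached.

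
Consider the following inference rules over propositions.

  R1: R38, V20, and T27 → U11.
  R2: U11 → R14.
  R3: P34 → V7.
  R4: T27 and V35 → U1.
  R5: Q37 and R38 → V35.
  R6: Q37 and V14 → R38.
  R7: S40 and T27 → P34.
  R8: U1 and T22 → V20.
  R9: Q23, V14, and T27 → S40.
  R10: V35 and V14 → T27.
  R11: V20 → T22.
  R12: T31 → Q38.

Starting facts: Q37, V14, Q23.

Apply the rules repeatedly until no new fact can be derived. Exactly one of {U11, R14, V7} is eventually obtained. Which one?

V7

From Q37 and V14, R6 gives R38.
Q37 and R38 hold, so V35 follows (R5).
V35 and V14 hold, so T27 follows (R10).
From Q23, V14, and T27, R9 gives S40.
From S40 and T27, R7 gives P34.
From P34, R3 gives V7.
U11 would need R38, V20, and T27 (R1), but V20 is never established. R14 would need U11 (R2), but U11 is never established.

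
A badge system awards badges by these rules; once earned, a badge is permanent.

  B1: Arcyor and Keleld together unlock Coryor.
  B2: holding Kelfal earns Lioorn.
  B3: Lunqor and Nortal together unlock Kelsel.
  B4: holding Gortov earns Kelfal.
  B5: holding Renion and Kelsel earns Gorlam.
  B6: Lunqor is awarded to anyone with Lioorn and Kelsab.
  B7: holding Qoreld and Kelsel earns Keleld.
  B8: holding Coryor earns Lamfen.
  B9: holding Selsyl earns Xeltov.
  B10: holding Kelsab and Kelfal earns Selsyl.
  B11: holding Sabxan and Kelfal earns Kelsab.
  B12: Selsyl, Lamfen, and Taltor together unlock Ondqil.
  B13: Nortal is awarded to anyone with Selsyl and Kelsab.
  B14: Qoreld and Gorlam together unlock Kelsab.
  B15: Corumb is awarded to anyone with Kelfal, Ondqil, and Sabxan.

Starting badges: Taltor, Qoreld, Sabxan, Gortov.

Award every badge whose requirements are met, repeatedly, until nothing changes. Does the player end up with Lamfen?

No

Lamfen would need Coryor (B8), but Coryor is never earned.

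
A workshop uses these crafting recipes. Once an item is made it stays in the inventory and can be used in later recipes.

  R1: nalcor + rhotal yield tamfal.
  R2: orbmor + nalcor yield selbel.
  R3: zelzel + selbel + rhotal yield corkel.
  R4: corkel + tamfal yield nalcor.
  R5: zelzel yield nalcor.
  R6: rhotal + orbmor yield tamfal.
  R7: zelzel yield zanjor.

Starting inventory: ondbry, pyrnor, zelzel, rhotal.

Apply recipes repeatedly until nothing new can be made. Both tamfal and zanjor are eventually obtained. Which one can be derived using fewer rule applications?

zanjor

zanjor: zelzel → zanjor (R7). [1 rule application]
tamfal: Using R5, zelzel makes nalcor. Using R1, nalcor and rhotal make tamfal. [2 rule applications]
zanjor needs fewer.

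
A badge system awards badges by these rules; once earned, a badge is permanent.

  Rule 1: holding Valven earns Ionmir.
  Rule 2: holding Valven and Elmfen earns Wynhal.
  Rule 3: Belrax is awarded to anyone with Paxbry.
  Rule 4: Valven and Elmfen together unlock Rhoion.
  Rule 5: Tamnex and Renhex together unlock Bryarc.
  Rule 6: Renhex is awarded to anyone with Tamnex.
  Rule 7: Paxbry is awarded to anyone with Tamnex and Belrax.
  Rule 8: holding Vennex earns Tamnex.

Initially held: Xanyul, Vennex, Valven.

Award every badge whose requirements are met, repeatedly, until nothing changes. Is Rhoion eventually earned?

No

Rhoion would need Valven and Elmfen (Rule 4), but Elmfen is never earned.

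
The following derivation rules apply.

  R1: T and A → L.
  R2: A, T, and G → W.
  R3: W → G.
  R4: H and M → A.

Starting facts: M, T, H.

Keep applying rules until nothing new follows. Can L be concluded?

H and M hold, so A follows (R4).
T and A hold, so L follows (R1).

Yes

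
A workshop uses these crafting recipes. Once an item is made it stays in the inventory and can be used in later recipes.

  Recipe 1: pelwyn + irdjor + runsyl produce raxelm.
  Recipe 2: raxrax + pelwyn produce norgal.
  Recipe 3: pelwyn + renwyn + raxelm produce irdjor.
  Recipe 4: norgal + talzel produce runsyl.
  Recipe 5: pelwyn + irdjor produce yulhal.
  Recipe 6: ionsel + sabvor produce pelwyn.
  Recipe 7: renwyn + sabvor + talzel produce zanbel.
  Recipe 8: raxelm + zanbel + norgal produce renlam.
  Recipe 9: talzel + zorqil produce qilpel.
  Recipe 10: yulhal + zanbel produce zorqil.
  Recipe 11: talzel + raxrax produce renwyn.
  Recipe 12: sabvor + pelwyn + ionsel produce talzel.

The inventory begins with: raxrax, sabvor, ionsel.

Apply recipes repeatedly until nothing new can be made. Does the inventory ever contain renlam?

No

renlam would need raxelm, zanbel, and norgal (Recipe 8), but raxelm is never obtained.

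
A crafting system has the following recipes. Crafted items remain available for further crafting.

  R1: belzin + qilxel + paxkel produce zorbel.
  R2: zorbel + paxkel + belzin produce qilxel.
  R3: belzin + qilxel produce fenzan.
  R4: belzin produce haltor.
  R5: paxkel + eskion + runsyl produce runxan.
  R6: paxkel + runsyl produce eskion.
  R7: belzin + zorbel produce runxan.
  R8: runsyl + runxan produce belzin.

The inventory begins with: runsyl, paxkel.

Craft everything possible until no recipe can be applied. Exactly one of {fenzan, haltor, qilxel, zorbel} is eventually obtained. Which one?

haltor

paxkel + runsyl → eskion (R6).
paxkel + eskion + runsyl → runxan (R5).
Using R8, runsyl and runxan make belzin.
belzin → haltor (R4).
qilxel would need zorbel, paxkel, and belzin (R2), but zorbel is never obtained. fenzan would need belzin and qilxel (R3), but qilxel is never obtained. zorbel would need belzin, qilxel, and paxkel (R1), but qilxel is never obtained.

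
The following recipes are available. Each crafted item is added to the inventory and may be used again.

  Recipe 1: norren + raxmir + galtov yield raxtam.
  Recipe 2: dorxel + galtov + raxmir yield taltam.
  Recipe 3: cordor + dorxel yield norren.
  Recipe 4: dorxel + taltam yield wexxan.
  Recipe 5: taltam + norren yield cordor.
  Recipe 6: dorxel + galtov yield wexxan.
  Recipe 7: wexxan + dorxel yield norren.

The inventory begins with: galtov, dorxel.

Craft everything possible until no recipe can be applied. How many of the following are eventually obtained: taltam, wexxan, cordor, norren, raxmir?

Using Recipe 6, dorxel and galtov make wexxan.
Using Recipe 7, wexxan and dorxel make norren.
taltam would need dorxel, galtov, and raxmir (Recipe 2), but raxmir is never obtained.
wexxan: reached.
cordor would need taltam and norren (Recipe 5), but taltam is never obtained.
norren: reached.
No rule produces raxmir, and it is not given.
Reached: wexxan and norren — 2 of the 5.

2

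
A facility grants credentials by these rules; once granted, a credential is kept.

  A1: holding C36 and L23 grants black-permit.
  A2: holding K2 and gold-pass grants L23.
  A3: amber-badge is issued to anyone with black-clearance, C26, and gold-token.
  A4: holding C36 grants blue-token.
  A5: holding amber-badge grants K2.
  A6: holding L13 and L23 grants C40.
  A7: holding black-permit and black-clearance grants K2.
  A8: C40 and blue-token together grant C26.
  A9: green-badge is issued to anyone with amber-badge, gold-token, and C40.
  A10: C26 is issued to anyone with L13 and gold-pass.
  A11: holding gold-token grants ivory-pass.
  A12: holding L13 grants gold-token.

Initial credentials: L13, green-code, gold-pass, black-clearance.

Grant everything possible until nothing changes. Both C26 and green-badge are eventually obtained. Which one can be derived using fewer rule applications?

C26: Holding L13 and gold-pass grants C26 (A10). [1 rule application]
green-badge: Holding L13 and gold-pass grants C26 (A10). Holding L13 grants gold-token (A12). Holding black-clearance, C26, and gold-token grants amber-badge (A3). Holding amber-badge grants K2 (A5). Holding K2 and gold-pass grants L23 (A2). Holding L13 and L23 grants C40 (A6). Holding amber-badge, gold-token, and C40 grants green-badge (A9). [7 rule applications]
C26 needs fewer.

C26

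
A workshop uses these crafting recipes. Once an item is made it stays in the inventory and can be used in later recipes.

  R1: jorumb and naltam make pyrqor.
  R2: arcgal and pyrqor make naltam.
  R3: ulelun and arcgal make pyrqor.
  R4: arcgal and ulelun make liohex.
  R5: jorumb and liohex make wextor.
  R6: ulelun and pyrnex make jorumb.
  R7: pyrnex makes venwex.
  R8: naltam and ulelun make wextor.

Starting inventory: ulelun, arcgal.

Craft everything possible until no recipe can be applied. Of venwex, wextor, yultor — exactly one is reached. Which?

Using R3, ulelun and arcgal make pyrqor.
Using R2, arcgal and pyrqor make naltam.
Using R8, naltam and ulelun make wextor.
No rule produces yultor, and it is not given. venwex would need pyrnex (R7), but pyrnex is never obtained.

wextor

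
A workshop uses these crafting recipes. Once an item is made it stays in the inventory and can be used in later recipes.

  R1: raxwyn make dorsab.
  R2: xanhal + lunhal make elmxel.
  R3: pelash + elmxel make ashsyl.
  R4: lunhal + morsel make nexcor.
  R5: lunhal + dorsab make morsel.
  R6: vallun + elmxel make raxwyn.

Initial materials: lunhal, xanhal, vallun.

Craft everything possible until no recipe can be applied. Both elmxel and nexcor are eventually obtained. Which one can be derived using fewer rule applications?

elmxel

elmxel: Using R2, xanhal and lunhal make elmxel. [1 rule application]
nexcor: Using R2, xanhal and lunhal make elmxel. vallun + elmxel → raxwyn (R6). Using R1, raxwyn makes dorsab. lunhal + dorsab → morsel (R5). lunhal + morsel → nexcor (R4). [5 rule applications]
elmxel needs fewer.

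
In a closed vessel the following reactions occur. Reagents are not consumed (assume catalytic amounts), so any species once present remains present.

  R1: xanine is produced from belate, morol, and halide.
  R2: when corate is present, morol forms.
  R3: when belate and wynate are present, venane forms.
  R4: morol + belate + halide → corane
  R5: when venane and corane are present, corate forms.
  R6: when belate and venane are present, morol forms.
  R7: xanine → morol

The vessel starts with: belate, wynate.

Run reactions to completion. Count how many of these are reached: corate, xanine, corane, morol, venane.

belate and wynate present → venane forms (R3).
belate and venane present → morol forms (R6).
corate would need venane and corane (R5), but corane never forms.
xanine would need belate, morol, and halide (R1), but halide never forms.
corane would need morol, belate, and halide (R4), but halide never forms.
morol: reached.
venane: reached.
Reached: morol and venane — 2 of the 5.

2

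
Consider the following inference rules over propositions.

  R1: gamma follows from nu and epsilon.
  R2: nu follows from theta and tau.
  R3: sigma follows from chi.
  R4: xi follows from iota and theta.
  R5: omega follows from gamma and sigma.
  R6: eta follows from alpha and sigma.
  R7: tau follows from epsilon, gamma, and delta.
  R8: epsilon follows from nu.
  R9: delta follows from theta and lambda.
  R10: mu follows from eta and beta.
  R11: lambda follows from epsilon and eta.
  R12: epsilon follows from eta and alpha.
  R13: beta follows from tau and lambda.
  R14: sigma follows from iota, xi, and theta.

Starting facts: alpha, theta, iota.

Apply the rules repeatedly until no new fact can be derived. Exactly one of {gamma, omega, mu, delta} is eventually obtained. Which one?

delta

From iota and theta, R4 gives xi.
From iota, xi, and theta, R14 gives sigma.
alpha and sigma hold, so eta follows (R6).
eta and alpha hold, so epsilon follows (R12).
epsilon and eta hold, so lambda follows (R11).
From theta and lambda, R9 gives delta.
gamma would need nu and epsilon (R1), but nu is never established. omega would need gamma and sigma (R5), but gamma is never established. mu would need eta and beta (R10), but beta is never established.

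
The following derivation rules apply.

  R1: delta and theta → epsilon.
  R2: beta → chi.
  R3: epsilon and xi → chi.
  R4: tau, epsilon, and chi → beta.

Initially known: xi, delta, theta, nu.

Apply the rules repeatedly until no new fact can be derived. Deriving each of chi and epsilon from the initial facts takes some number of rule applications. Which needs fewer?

epsilon: delta and theta hold, so epsilon follows (R1). [1 rule application]
chi: From delta and theta, R1 gives epsilon. epsilon and xi hold, so chi follows (R3). [2 rule applications]
epsilon needs fewer.

epsilon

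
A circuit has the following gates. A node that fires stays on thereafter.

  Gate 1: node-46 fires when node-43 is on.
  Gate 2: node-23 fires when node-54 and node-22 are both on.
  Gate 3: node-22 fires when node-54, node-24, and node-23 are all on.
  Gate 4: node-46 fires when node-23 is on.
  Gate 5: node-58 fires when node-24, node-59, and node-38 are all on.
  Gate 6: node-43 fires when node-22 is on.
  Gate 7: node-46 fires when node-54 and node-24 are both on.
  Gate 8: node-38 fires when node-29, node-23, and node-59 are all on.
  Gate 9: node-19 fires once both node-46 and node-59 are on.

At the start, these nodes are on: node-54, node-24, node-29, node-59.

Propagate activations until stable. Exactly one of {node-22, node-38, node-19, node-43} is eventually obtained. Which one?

node-54 and node-24 are on, so node-46 fires (Gate 7).
Gate 9: node-46 and node-59 on → node-19 on.
node-38 would need node-29, node-23, and node-59 (Gate 8), but node-23 never turns on. node-22 would need node-54, node-24, and node-23 (Gate 3), but node-23 never turns on. node-43 would need node-22 (Gate 6), but node-22 never turns on.

node-19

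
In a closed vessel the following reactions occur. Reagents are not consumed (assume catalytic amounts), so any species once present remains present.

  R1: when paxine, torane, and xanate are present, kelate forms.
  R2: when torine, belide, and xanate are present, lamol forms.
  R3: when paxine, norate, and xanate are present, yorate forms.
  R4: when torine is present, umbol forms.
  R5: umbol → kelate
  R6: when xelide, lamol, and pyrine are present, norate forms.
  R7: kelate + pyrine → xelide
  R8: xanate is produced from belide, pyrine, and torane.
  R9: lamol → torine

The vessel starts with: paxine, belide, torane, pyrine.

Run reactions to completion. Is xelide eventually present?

Yes

belide, pyrine, and torane present → xanate forms (R8).
paxine, torane, and xanate present → kelate forms (R1).
kelate and pyrine present → xelide forms (R7).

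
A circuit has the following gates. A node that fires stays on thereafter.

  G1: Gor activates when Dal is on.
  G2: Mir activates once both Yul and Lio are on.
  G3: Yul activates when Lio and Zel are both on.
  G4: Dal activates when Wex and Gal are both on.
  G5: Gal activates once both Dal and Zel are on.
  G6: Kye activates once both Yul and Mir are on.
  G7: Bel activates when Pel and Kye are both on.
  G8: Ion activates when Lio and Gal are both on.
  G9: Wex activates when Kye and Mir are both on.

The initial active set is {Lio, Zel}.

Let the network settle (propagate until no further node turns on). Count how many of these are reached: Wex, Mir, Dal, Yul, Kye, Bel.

G3: Lio and Zel on → Yul on.
G2: Yul and Lio on → Mir on.
Yul and Mir are on, so Kye activates (G6).
G9: Kye and Mir on → Wex on.
Wex: reached.
Mir: reached.
Dal would need Wex and Gal (G4), but Gal never turns on.
Yul: reached.
Kye: reached.
Bel would need Pel and Kye (G7), but Pel never turns on.
Reached: Wex, Mir, Yul, and Kye — 4 of the 6.

4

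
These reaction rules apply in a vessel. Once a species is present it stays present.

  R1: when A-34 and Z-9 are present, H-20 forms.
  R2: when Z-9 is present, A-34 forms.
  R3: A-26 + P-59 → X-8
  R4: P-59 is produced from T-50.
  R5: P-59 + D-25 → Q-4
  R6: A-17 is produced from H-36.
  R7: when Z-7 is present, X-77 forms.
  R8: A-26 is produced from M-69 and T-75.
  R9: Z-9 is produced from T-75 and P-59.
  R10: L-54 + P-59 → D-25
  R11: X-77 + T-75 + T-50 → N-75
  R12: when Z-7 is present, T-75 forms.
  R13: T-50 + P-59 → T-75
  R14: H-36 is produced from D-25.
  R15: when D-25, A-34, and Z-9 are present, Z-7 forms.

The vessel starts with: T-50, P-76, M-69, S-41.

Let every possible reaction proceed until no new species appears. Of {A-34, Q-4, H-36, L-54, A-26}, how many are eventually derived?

2

T-50 present → P-59 forms (R4).
T-50 and P-59 present → T-75 forms (R13).
T-75 and P-59 present → Z-9 forms (R9).
M-69 and T-75 present → A-26 forms (R8).
Z-9 present → A-34 forms (R2).
A-34: reached.
Q-4 would need P-59 and D-25 (R5), but D-25 never forms.
H-36 would need D-25 (R14), but D-25 never forms.
No rule produces L-54, and it is not given.
A-26: reached.
Reached: A-34 and A-26 — 2 of the 5.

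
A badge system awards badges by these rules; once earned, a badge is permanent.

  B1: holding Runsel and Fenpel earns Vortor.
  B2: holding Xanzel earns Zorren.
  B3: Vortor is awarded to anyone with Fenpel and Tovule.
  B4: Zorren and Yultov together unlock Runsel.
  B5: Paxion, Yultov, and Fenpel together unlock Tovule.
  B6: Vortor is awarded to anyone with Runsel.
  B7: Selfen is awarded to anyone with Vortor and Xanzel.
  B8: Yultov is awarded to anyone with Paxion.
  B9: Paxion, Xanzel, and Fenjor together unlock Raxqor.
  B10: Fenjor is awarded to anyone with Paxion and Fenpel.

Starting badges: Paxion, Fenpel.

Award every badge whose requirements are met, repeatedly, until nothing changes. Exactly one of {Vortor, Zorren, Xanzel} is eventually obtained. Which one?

With Paxion, Yultov is earned (B8).
With Paxion, Yultov, and Fenpel, Tovule is earned (B5).
With Fenpel and Tovule, Vortor is earned (B3).
No rule produces Xanzel, and it is not given. Zorren would need Xanzel (B2), but Xanzel is never earned.

Vortor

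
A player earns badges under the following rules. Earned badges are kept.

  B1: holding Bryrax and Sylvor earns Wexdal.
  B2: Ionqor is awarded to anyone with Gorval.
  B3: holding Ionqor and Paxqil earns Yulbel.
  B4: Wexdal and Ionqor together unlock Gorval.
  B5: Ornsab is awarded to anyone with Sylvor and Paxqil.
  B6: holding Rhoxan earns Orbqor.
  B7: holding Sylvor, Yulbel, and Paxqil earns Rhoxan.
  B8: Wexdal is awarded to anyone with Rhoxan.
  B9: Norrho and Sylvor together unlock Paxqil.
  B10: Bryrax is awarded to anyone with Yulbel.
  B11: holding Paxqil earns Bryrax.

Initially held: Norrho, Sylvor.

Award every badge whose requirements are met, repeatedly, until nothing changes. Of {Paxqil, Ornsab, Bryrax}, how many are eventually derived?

3

With Norrho and Sylvor, Paxqil is earned (B9).
With Sylvor and Paxqil, Ornsab is earned (B5).
With Paxqil, Bryrax is earned (B11).
Paxqil: reached.
Ornsab: reached.
Bryrax: reached.
All 3 are reached.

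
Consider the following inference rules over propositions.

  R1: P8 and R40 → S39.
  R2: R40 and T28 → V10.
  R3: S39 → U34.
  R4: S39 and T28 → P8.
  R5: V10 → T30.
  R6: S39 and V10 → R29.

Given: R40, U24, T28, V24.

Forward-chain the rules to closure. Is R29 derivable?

No

R29 would need S39 and V10 (R6), but S39 is never established.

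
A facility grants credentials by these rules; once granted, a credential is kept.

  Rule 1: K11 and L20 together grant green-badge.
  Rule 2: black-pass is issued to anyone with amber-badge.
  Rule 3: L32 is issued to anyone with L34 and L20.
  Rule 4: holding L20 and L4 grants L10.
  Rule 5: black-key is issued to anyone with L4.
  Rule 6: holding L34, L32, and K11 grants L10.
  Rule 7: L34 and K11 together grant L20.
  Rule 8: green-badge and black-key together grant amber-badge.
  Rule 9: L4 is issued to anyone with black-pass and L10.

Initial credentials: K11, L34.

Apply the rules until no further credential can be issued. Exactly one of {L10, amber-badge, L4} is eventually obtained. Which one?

Holding L34 and K11 grants L20 (Rule 7).
Holding L34 and L20 grants L32 (Rule 3).
Holding L34, L32, and K11 grants L10 (Rule 6).
amber-badge would need green-badge and black-key (Rule 8), but black-key is never granted. L4 would need black-pass and L10 (Rule 9), but black-pass is never granted.

L10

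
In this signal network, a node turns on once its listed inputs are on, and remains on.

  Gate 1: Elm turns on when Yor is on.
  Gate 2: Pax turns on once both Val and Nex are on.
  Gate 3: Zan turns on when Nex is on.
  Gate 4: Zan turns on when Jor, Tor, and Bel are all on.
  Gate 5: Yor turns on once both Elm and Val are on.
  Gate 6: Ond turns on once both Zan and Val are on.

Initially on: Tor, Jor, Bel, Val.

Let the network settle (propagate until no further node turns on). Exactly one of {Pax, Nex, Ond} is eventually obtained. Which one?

Gate 4: Jor, Tor, and Bel on → Zan on.
Zan and Val are on, so Ond turns on (Gate 6).
No rule produces Nex, and it is not given. Pax would need Val and Nex (Gate 2), but Nex never turns on.

Ond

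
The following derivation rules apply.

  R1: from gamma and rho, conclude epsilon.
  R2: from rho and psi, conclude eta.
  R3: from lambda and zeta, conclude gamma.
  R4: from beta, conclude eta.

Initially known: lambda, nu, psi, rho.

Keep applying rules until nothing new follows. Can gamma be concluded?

gamma would need lambda and zeta (R3), but zeta is never established.

No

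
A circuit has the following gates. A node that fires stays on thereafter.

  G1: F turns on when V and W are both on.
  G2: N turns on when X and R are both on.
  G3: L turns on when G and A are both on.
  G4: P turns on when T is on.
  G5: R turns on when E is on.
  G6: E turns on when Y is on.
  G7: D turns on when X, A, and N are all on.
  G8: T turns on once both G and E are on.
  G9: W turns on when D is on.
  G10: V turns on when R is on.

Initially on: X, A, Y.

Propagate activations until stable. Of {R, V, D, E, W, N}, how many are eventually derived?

6

G6: Y on → E on.
E is on, so R turns on (G5).
X and R are on, so N turns on (G2).
G10: R on → V on.
X, A, and N are on, so D turns on (G7).
G9: D on → W on.
R: reached.
V: reached.
D: reached.
E: reached.
W: reached.
N: reached.
All 6 are reached.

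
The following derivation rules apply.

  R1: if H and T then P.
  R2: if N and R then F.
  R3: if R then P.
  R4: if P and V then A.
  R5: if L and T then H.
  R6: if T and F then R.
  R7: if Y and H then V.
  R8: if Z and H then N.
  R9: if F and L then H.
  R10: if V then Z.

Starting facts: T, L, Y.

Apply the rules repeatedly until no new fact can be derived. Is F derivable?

No

F would need N and R (R2), but R is never established.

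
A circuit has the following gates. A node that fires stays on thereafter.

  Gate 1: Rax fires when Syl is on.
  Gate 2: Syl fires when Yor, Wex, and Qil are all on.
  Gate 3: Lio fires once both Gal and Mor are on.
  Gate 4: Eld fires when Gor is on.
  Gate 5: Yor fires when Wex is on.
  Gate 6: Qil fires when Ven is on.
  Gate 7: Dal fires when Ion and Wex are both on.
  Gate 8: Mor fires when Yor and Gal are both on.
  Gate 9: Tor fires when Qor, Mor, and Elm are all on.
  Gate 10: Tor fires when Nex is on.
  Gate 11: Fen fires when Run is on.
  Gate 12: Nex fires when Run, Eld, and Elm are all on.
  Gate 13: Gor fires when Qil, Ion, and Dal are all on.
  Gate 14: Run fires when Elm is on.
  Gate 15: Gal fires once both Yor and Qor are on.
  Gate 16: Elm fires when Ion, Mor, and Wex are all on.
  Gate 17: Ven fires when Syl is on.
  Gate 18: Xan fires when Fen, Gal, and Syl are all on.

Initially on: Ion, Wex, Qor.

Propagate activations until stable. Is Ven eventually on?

Ven would need Syl (Gate 17), but Syl never turns on.

No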